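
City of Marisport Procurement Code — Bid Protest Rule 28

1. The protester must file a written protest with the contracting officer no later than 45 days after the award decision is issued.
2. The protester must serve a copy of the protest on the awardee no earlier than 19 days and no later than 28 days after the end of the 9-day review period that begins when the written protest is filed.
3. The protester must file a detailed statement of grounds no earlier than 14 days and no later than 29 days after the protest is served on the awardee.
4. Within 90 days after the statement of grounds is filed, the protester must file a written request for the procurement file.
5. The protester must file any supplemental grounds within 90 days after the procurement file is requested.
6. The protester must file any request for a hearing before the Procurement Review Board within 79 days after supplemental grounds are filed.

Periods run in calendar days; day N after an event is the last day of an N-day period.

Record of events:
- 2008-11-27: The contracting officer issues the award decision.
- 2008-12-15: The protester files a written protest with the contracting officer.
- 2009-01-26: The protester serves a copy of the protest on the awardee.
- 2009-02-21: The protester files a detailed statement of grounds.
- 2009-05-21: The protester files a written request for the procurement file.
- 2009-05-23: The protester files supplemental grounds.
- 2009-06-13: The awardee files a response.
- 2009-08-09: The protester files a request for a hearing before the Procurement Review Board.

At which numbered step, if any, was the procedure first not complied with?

Step 2

Step 1: 45 days after 2008-11-27 (when the award decision is issued) is 2009-01-11; completed 2008-12-15, before the deadline.
Step 2: the window is 19–28 days after 2008-12-24 (end of the 9-day review period, which began when the written protest is filed on 2008-12-15), so 2009-01-12 through 2009-01-21; done 2009-01-26 — 5 days after the window closed.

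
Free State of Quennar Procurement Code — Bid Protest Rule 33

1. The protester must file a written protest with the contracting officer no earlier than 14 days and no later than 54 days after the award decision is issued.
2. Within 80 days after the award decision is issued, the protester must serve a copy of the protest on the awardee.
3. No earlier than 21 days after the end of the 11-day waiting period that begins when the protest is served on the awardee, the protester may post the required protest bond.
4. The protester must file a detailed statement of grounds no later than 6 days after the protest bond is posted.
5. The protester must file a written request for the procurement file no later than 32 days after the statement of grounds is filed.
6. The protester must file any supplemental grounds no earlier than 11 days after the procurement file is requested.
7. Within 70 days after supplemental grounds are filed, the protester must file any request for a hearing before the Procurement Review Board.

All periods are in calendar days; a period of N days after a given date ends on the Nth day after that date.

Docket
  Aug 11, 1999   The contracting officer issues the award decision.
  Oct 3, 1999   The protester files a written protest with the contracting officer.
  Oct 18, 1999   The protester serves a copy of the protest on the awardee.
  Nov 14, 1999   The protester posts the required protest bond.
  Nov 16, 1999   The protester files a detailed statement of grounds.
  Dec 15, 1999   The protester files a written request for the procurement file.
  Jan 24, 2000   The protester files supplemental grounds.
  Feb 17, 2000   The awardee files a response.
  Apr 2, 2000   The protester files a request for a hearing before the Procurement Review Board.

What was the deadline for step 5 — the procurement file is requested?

Dec 18, 1999

Step 5 runs from Nov 16, 1999, when the statement of grounds is filed. 32 days after Nov 16, 1999 is Dec 18, 1999.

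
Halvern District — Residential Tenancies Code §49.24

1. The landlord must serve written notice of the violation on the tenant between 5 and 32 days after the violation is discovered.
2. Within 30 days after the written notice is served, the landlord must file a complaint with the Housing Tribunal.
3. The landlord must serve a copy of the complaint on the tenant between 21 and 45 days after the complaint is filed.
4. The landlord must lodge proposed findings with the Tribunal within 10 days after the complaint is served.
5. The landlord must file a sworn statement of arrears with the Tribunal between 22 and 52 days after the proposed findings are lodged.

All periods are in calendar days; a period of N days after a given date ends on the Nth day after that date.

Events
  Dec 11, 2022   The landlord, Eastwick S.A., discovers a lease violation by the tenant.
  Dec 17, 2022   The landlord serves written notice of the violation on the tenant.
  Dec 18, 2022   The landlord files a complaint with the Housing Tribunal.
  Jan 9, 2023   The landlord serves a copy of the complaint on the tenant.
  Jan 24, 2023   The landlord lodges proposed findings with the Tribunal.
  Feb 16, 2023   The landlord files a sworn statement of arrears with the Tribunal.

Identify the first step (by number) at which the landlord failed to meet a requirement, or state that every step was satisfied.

Step 4

Step 1: the window is 5–32 days after Dec 11, 2022 (when the violation is discovered), so Dec 16, 2022 through Jan 12, 2023; done Dec 17, 2022, which is between those dates.
Step 2: 30 days after Dec 17, 2022 (when the written notice is served) is Jan 16, 2023; done Dec 18, 2022 — timely.
Step 3: the window is 21–45 days after Dec 18, 2022 (when the complaint is filed), so Jan 8, 2023 through Feb 1, 2023; Jan 9, 2023 falls inside that range.
Step 4: 10 days after Jan 9, 2023 (when the complaint is served) is Jan 19, 2023; done Jan 24, 2023 — 5 days late.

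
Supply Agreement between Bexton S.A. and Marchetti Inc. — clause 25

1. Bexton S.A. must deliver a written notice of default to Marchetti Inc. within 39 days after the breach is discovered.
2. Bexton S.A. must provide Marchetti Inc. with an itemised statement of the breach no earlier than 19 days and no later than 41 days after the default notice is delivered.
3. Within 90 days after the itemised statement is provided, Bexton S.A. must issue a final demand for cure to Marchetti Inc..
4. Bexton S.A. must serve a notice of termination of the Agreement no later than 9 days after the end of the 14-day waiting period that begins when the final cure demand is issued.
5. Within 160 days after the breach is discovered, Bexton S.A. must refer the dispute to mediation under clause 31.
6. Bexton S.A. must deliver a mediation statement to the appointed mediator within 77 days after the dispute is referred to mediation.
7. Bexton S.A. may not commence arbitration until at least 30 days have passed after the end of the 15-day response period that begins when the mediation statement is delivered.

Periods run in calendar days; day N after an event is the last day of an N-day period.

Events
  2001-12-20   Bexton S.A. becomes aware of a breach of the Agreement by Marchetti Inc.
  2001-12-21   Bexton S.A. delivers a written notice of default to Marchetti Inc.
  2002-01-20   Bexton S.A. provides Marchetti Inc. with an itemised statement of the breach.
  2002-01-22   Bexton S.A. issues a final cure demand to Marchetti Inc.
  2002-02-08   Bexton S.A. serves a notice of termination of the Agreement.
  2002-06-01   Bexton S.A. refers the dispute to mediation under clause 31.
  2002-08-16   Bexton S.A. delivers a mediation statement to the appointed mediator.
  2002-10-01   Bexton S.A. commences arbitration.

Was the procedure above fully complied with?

No

Step 1: 39 days after 2001-12-20 (when the breach is discovered) is 2002-01-28; completed 2001-12-21, before the deadline.
Step 2: the window is 19–41 days after 2001-12-21 (when the default notice is delivered), so 2002-01-09 through 2002-01-31; 2002-01-20 falls inside that range.
Step 3: 90 days after 2002-01-20 (when the itemised statement is provided) is 2002-04-20; 2002-01-22 is within that limit.
Step 4: 9 days after 2002-02-05 (end of the 14-day waiting period, which began when the final cure demand is issued on 2002-01-22) is 2002-02-14; 2002-02-08 is within that limit.
Step 5: 160 days after 2001-12-20 (when the breach is discovered) is 2002-05-29; done 2002-06-01 — 3 days late.
The procedure was therefore not followed at step 5.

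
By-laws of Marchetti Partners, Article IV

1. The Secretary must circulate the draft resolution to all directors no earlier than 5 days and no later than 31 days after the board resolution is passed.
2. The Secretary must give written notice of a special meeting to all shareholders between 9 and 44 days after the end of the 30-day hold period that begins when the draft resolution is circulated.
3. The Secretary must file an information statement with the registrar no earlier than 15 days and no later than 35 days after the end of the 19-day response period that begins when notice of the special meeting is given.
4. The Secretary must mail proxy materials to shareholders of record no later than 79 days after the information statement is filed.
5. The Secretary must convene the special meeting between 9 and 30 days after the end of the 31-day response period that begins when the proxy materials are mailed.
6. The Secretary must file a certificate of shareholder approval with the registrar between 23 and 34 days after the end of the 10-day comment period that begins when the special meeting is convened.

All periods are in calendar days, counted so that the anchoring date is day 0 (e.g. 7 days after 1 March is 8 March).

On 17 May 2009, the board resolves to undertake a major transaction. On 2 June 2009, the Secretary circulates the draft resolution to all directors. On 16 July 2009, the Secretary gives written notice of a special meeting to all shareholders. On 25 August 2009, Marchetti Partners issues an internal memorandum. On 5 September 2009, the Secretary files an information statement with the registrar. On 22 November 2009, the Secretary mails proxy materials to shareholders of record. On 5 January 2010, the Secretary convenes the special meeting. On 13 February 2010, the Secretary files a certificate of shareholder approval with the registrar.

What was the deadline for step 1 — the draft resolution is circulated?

17 June 2009

Step 1 runs from 17 May 2009, when the board resolution is passed. The window is 5–31 days after 17 May 2009; it closes on 17 June 2009.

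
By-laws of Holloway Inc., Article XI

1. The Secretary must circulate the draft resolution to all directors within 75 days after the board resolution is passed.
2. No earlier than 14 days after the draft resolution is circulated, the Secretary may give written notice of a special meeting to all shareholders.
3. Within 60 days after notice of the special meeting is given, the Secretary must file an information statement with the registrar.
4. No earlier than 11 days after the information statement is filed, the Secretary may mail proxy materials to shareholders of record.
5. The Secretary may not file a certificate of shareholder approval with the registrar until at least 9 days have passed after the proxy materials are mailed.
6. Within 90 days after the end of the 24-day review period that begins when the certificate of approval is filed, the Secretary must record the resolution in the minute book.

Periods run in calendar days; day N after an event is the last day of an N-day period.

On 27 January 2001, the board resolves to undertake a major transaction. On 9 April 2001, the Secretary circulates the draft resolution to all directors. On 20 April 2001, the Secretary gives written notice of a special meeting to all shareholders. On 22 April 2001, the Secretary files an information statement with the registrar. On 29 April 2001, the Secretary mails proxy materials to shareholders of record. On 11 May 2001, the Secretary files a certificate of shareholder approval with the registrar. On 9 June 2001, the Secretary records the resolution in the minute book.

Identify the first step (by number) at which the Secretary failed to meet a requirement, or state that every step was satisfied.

Step 2

Step 1 — counting 75 days from 27 January 2001 (when the board resolution is passed) gives a deadline of 12 April 2001; done 9 April 2001 — timely.
Step 2 — must wait 14 days from 9 April 2001 (when the draft resolution is circulated), so not before 23 April 2001; 20 April 2001 is 3 days before the earliest permitted date.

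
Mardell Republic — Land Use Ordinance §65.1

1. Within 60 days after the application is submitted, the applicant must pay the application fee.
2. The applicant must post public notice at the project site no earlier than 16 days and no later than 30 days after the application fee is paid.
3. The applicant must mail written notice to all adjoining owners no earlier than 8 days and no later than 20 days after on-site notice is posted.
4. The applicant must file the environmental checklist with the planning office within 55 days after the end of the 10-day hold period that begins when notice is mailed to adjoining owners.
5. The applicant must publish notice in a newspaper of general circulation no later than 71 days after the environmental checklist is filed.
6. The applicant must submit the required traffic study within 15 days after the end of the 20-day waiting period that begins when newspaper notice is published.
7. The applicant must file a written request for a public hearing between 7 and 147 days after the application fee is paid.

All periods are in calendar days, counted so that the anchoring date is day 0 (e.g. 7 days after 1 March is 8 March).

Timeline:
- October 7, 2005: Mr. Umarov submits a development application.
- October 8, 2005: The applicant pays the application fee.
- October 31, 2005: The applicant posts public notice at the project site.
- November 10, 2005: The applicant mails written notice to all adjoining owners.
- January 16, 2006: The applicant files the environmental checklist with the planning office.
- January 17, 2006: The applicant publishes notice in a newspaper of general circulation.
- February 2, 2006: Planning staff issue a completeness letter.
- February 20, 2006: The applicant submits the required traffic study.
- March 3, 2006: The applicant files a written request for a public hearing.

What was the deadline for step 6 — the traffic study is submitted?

February 21, 2006

Newspaper notice is published on January 17, 2006; the 20-day waiting period therefore ends February 6, 2006, and step 6 runs from that date. 15 days after February 6, 2006 is February 21, 2006.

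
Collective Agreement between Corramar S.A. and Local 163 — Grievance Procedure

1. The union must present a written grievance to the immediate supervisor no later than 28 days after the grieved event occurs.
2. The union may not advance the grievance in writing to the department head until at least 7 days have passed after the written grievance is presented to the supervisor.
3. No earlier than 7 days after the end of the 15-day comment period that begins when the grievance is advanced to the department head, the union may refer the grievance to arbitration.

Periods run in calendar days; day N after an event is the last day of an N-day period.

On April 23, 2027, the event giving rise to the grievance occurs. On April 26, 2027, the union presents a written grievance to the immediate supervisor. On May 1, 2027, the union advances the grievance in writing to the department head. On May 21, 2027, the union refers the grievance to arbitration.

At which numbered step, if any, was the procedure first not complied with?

Step 2

Step 1: 28 days after April 23, 2027 (when the grieved event occurs) is May 21, 2027; April 26, 2027 is within that limit.
Step 2: the earliest permitted date is 7 days after April 26, 2027 (when the written grievance is presented to the supervisor), i.e. May 3, 2027; May 1, 2027 is 2 days before the earliest permitted date.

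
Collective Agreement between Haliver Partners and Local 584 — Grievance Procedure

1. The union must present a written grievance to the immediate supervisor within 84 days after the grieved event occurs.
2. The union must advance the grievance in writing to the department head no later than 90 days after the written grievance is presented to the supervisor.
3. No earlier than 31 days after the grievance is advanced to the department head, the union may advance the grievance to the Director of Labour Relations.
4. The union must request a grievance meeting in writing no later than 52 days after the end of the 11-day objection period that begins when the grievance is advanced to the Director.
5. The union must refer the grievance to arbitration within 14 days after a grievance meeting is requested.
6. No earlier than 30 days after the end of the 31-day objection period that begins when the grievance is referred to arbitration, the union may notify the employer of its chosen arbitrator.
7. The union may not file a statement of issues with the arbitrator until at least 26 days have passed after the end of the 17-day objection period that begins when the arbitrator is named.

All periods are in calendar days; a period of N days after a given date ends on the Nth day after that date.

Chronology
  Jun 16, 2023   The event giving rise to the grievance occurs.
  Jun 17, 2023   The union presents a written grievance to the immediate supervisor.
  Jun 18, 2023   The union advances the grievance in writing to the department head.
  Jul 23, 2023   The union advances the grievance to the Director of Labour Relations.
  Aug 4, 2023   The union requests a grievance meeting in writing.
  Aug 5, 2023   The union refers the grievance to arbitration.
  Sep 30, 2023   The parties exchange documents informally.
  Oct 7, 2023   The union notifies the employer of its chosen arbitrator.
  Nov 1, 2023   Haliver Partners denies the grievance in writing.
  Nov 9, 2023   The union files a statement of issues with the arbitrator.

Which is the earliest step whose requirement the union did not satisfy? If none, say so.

Step 1 — counting 84 days from Jun 16, 2023 (when the grieved event occurs) gives a deadline of Sep 8, 2023; Jun 17, 2023 is within that limit.
Step 2 — counting 90 days from Jun 17, 2023 (when the written grievance is presented to the supervisor) gives a deadline of Sep 15, 2023; completed Jun 18, 2023, before the deadline.
Step 3 — must wait 31 days from Jun 18, 2023 (when the grievance is advanced to the department head), so not before Jul 19, 2023; Jul 23, 2023 is on or after that date.
Step 4 — counting 52 days from Aug 3, 2023 (end of the 11-day objection period, which began when the grievance is advanced to the Director on Jul 23, 2023) gives a deadline of Sep 24, 2023; done Aug 4, 2023 — timely.
Step 5 — counting 14 days from Aug 4, 2023 (when a grievance meeting is requested) gives a deadline of Aug 18, 2023; completed Aug 5, 2023, before the deadline.
Step 6 — must wait 30 days from Sep 5, 2023 (end of the 31-day objection period, which began when the grievance is referred to arbitration on Aug 5, 2023), so not before Oct 5, 2023; done Oct 7, 2023, after the minimum wait.
Step 7 — must wait 26 days from Oct 24, 2023 (end of the 17-day objection period, which began when the arbitrator is named on Oct 7, 2023), so not before Nov 19, 2023; Nov 9, 2023 is 10 days before the earliest permitted date.
The procedure was therefore not followed at step 7.

Step 7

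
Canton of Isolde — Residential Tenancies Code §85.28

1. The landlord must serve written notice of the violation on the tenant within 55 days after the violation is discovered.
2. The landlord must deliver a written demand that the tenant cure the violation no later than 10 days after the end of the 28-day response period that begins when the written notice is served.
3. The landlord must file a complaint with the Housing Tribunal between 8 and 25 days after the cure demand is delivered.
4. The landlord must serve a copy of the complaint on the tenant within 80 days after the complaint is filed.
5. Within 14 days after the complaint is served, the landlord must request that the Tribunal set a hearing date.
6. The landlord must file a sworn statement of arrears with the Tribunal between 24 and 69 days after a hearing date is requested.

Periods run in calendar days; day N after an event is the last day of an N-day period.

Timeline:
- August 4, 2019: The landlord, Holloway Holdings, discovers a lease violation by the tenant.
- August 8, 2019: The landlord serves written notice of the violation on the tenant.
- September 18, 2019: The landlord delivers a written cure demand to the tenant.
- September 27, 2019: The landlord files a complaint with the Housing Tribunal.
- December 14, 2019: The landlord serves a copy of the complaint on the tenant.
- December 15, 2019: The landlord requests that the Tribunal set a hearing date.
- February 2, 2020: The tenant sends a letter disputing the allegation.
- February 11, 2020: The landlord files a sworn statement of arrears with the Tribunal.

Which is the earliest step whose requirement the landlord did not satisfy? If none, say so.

Step 1: 55 days after August 4, 2019 (when the violation is discovered) is September 28, 2019; completed August 8, 2019, before the deadline.
Step 2: 10 days after September 5, 2019 (end of the 28-day response period, which began when the written notice is served on August 8, 2019) is September 15, 2019; done September 18, 2019 — 3 days late.

Step 2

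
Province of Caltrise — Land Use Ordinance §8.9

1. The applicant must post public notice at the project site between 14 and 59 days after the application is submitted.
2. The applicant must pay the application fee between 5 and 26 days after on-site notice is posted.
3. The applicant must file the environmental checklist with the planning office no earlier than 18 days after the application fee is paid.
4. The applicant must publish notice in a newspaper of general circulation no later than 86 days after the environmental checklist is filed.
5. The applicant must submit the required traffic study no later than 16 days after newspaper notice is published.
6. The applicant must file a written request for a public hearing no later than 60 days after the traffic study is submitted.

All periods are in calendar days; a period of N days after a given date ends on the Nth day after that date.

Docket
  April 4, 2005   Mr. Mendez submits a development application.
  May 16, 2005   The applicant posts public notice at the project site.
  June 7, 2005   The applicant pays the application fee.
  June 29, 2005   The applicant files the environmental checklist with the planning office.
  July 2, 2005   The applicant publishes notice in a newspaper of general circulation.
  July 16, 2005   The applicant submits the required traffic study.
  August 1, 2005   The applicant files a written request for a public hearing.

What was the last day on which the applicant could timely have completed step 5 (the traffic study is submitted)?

Step 5 runs from July 2, 2005, when newspaper notice is published. 16 days after July 2, 2005 is July 18, 2005.

July 18, 2005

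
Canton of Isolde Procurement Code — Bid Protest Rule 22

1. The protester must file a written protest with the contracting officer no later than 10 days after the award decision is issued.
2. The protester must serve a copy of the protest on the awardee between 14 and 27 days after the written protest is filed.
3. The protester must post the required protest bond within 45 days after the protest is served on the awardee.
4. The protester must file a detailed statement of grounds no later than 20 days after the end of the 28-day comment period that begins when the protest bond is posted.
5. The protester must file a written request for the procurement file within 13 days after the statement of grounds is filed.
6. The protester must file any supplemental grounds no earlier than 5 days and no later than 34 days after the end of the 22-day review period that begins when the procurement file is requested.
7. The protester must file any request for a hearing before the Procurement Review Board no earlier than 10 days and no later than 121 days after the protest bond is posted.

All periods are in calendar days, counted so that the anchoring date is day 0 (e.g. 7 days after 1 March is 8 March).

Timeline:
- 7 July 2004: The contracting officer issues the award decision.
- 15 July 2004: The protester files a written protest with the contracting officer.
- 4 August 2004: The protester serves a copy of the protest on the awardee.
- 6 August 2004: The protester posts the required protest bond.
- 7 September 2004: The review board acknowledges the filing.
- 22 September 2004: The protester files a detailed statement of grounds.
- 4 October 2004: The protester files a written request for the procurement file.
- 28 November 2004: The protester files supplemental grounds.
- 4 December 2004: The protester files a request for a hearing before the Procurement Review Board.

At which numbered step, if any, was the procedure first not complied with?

None — every step was satisfied

Step 1: 10 days after 7 July 2004 (when the award decision is issued) is 17 July 2004; 15 July 2004 is within that limit.
Step 2: the window is 14–27 days after 15 July 2004 (when the written protest is filed), so 29 July 2004 through 11 August 2004; done 4 August 2004 — within the window.
Step 3: 45 days after 4 August 2004 (when the protest is served on the awardee) is 18 September 2004; 6 August 2004 is within that limit.
Step 4: 20 days after 3 September 2004 (end of the 28-day comment period, which began when the protest bond is posted on 6 August 2004) is 23 September 2004; 22 September 2004 is within that limit.
Step 5: 13 days after 22 September 2004 (when the statement of grounds is filed) is 5 October 2004; 4 October 2004 is within that limit.
Step 6: the window is 5–34 days after 26 October 2004 (end of the 22-day review period, which began when the procurement file is requested on 4 October 2004), so 31 October 2004 through 29 November 2004; done 28 November 2004 — within the window.
Step 7: the window is 10–121 days after 6 August 2004 (when the protest bond is posted), so 16 August 2004 through 5 December 2004; 4 December 2004 falls inside that range.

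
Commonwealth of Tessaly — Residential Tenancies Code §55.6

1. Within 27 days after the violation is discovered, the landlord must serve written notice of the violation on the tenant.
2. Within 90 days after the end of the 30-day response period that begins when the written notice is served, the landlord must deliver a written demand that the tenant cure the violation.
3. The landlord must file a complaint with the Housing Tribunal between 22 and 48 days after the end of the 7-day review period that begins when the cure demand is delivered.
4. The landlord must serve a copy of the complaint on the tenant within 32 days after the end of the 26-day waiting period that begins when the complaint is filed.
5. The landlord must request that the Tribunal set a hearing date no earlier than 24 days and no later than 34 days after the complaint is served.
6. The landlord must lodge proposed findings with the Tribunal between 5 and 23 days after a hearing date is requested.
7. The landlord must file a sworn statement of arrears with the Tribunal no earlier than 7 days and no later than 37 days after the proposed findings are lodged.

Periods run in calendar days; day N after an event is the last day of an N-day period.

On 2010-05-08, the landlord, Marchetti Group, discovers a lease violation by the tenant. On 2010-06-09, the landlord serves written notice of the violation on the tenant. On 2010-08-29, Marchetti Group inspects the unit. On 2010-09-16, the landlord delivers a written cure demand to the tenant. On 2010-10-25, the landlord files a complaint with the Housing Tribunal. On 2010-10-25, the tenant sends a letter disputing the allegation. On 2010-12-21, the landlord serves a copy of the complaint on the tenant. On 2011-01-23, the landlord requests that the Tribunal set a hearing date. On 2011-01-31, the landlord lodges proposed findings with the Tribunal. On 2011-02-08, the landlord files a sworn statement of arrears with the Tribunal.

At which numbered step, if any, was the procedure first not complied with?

Step 1

(1) due by 2010-05-08 + 27 days = 2010-06-04; not done until 2010-06-09, 5 days after the deadline.
The analysis stops there.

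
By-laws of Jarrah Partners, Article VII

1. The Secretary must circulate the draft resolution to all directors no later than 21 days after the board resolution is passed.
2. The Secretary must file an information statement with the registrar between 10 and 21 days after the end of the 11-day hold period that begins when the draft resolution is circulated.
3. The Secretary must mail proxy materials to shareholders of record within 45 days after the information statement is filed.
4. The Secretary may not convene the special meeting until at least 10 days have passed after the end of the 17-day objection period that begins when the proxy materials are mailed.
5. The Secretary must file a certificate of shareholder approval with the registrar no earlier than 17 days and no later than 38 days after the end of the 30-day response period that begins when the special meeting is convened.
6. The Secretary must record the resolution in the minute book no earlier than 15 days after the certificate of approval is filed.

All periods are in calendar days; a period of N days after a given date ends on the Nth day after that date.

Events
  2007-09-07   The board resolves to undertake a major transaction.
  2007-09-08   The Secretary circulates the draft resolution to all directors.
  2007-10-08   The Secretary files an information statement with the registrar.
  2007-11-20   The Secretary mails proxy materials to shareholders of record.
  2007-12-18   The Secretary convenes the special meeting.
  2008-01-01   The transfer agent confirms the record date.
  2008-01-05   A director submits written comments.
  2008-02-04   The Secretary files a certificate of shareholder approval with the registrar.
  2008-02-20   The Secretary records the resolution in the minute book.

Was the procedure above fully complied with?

Yes

Step 1: 21 days after 2007-09-07 (when the board resolution is passed) is 2007-09-28; completed 2007-09-08, before the deadline.
Step 2: the window is 10–21 days after 2007-09-19 (end of the 11-day hold period, which began when the draft resolution is circulated on 2007-09-08), so 2007-09-29 through 2007-10-10; done 2007-10-08 — within the window.
Step 3: 45 days after 2007-10-08 (when the information statement is filed) is 2007-11-22; completed 2007-11-20, before the deadline.
Step 4: the earliest permitted date is 10 days after 2007-12-07 (end of the 17-day objection period, which began when the proxy materials are mailed on 2007-11-20), i.e. 2007-12-17; 2007-12-18 is on or after that date.
Step 5: the window is 17–38 days after 2008-01-17 (end of the 30-day response period, which began when the special meeting is convened on 2007-12-18), so 2008-02-03 through 2008-02-24; done 2008-02-04 — within the window.
Step 6: the earliest permitted date is 15 days after 2008-02-04 (when the certificate of approval is filed), i.e. 2008-02-19; done 2008-02-20, after the minimum wait.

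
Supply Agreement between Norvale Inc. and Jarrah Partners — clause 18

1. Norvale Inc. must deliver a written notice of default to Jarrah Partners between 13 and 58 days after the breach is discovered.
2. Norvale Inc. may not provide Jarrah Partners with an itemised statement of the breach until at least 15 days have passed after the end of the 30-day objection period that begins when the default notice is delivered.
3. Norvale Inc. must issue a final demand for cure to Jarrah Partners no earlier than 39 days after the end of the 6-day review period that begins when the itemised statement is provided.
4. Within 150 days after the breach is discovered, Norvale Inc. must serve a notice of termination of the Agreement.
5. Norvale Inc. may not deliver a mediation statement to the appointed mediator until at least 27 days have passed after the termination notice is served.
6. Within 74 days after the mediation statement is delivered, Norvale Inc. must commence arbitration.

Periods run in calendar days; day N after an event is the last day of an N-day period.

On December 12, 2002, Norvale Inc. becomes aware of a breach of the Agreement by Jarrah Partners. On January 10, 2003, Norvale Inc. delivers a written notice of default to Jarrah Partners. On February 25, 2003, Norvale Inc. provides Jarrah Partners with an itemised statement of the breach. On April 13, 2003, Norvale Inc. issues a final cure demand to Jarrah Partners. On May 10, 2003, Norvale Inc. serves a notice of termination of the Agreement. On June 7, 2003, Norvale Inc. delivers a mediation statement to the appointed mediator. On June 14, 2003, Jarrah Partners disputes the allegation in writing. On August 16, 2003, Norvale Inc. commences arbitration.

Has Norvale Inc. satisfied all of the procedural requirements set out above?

Yes

Step 1: the window is 13–58 days after December 12, 2002 (when the breach is discovered), so December 25, 2002 through February 8, 2003; January 10, 2003 falls inside that range.
Step 2: the earliest permitted date is 15 days after February 9, 2003 (end of the 30-day objection period, which began when the default notice is delivered on January 10, 2003), i.e. February 24, 2003; February 25, 2003 is on or after that date.
Step 3: the earliest permitted date is 39 days after March 3, 2003 (end of the 6-day review period, which began when the itemised statement is provided on February 25, 2003), i.e. April 11, 2003; done April 13, 2003 — permitted.
Step 4: 150 days after December 12, 2002 (when the breach is discovered) is May 11, 2003; May 10, 2003 is within that limit.
Step 5: the earliest permitted date is 27 days after May 10, 2003 (when the termination notice is served), i.e. June 6, 2003; done June 7, 2003 — permitted.
Step 6: 74 days after June 7, 2003 (when the mediation statement is delivered) is August 20, 2003; August 16, 2003 is within that limit.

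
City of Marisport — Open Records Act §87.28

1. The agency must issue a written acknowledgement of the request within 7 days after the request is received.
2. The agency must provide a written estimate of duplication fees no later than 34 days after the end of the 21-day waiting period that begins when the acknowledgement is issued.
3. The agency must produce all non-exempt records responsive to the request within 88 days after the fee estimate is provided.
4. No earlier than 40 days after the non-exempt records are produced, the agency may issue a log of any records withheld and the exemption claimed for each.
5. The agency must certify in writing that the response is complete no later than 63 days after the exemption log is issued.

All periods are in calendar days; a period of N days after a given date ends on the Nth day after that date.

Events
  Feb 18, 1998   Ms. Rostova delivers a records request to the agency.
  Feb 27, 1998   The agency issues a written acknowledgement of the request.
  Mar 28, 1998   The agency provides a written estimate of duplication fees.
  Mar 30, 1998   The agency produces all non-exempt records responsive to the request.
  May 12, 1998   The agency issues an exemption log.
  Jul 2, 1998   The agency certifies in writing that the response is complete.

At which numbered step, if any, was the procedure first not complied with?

Step 1 — counting 7 days from Feb 18, 1998 (when the request is received) gives a deadline of Feb 25, 1998; not done until Feb 27, 1998, 2 days after the deadline.

Step 1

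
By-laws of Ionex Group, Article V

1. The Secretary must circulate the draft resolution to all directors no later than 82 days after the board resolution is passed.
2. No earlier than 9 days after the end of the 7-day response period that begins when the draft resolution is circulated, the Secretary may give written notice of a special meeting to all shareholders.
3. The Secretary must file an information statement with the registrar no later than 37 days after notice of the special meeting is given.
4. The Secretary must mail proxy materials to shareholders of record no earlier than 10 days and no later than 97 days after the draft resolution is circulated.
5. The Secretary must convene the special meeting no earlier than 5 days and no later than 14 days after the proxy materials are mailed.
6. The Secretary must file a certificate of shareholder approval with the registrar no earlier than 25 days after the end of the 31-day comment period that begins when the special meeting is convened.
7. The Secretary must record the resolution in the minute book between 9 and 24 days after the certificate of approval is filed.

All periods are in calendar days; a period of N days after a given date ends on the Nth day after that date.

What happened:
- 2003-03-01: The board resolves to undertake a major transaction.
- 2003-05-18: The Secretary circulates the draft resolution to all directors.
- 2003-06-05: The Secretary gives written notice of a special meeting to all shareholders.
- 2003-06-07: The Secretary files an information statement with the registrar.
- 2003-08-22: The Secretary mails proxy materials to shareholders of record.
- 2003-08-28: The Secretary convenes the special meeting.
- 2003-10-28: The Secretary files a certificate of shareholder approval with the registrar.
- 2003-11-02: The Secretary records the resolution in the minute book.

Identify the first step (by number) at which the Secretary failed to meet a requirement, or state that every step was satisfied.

Step 1 — counting 82 days from 2003-03-01 (when the board resolution is passed) gives a deadline of 2003-05-22; completed 2003-05-18, before the deadline.
Step 2 — must wait 9 days from 2003-05-25 (end of the 7-day response period, which began when the draft resolution is circulated on 2003-05-18), so not before 2003-06-03; done 2003-06-05, after the minimum wait.
Step 3 — counting 37 days from 2003-06-05 (when notice of the special meeting is given) gives a deadline of 2003-07-12; done 2003-06-07 — timely.
Step 4 — 10 and 97 days from 2003-05-18 (when the draft resolution is circulated) are 2003-05-28 and 2003-08-23 respectively; done 2003-08-22 — within the window.
Step 5 — 5 and 14 days from 2003-08-22 (when the proxy materials are mailed) are 2003-08-27 and 2003-09-05 respectively; done 2003-08-28 — within the window.
Step 6 — must wait 25 days from 2003-09-28 (end of the 31-day comment period, which began when the special meeting is convened on 2003-08-28), so not before 2003-10-23; done 2003-10-28 — permitted.
Step 7 — 9 and 24 days from 2003-10-28 (when the certificate of approval is filed) are 2003-11-06 and 2003-11-21 respectively; done 2003-11-02 — 4 days before the window opened.

Step 7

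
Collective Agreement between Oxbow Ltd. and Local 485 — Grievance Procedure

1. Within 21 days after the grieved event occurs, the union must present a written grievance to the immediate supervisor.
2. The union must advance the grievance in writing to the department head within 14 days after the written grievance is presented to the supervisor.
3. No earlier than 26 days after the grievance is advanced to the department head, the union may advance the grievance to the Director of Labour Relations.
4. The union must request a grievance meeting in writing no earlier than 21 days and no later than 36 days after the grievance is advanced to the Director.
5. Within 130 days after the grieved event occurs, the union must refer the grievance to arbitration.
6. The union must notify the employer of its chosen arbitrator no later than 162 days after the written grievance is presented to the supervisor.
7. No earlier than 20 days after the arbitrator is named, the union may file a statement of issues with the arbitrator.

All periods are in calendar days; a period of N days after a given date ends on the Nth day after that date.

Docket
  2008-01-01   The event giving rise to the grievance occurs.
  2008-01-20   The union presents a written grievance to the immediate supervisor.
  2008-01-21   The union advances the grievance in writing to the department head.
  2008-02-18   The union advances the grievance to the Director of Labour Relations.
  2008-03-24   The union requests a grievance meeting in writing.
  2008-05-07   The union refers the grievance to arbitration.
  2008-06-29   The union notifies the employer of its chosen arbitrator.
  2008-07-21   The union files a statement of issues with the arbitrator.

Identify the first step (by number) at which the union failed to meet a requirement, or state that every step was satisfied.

Step 1: 21 days after 2008-01-01 (when the grieved event occurs) is 2008-01-22; completed 2008-01-20, before the deadline.
Step 2: 14 days after 2008-01-20 (when the written grievance is presented to the supervisor) is 2008-02-03; done 2008-01-21 — timely.
Step 3: the earliest permitted date is 26 days after 2008-01-21 (when the grievance is advanced to the department head), i.e. 2008-02-16; done 2008-02-18, after the minimum wait.
Step 4: the window is 21–36 days after 2008-02-18 (when the grievance is advanced to the Director), so 2008-03-10 through 2008-03-25; done 2008-03-24 — within the window.
Step 5: 130 days after 2008-01-01 (when the grieved event occurs) is 2008-05-10; done 2008-05-07 — timely.
Step 6: 162 days after 2008-01-20 (when the written grievance is presented to the supervisor) is 2008-06-30; done 2008-06-29 — timely.
Step 7: the earliest permitted date is 20 days after 2008-06-29 (when the arbitrator is named), i.e. 2008-07-19; done 2008-07-21 — permitted.

None — every step was satisfied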